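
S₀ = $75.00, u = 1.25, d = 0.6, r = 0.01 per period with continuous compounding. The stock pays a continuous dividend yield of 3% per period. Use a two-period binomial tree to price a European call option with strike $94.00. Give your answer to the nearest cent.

$7.78

Per-period risk-free factor R = e^0.01 = 1.0101; dividend-adjusted growth = e^(0.01−0.03) = 0.9802.
Risk-neutral probability p = (0.9802 − 0.6)/(1.25 − 0.6) = 0.3802/0.6500 = 0.5849
Terminal stock prices: S_uu = 117.2, S_ud = 56.25, S_dd = 27
Terminal payoffs (S − K): max(23.19, 0) = 23.19, max(-37.75, 0) = 0, max(-67, 0) = 0
Node u (S = 93.75): V_u = e^(−0.01)·[0.5849·23.1875 + 0.4151·0.0000] = 13.4279
Node d (S = 45): V_d = e^(−0.01)·[0.5849·0.0000 + 0.4151·0.0000] = 0.0000
Node 0 (S = 75): V_0 = e^(−0.01)·[0.5849·13.4279 + 0.4151·0.0000] = 7.7761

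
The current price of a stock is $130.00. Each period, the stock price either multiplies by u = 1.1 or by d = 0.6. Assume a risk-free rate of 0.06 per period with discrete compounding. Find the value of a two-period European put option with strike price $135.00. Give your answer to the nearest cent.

$6.95

Risk-neutral probability p = (1 + 0.06 − 0.6)/(1.1 − 0.6) = 0.4600/0.5000 = 0.9200
Terminal stock prices: S_uu = 157.3, S_ud = 85.8, S_dd = 46.8
Terminal payoffs (K − S): max(-22.3, 0) = 0, max(49.2, 0) = 49.2, max(88.2, 0) = 88.2
Node u (S = 143): V_u = 1/1.06·[0.9200·0.0000 + 0.0800·49.2000] = 3.7132
Node d (S = 78): V_d = 1/1.06·[0.9200·49.2000 + 0.0800·88.2000] = 49.3585
Node 0 (S = 130): V_0 = 1/1.06·[0.9200·3.7132 + 0.0800·49.3585] = 6.9480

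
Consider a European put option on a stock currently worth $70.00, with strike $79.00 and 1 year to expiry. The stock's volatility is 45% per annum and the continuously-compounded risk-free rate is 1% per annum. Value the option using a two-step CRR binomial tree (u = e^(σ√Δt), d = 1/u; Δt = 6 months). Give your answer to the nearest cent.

CRR parameters: u = e^(σ√Δt) = e^(0.45·√0.5) = 1.3746, d = 1/u = 0.7275
Per-period rate: rΔt = 0.01·0.5 = 0.005, so R = e^0.005 = 1.0050
Risk-neutral probability p = (e^0.005 − 0.7275)/(1.3746 − 0.7275) = 0.2776/0.6472 = 0.4289
Terminal stock prices: S_uu = 132.3, S_ud = 70, S_dd = 37.04
Terminal payoffs (K − S): max(-53.28, 0) = 0, max(9, 0) = 9, max(41.96, 0) = 41.96
Node u (S = 96.23): V_u = e^(−0.005)·[0.4289·0.0000 + 0.5711·9.0000] = 5.1146
Node d (S = 50.92): V_d = e^(−0.005)·[0.4289·9.0000 + 0.5711·41.9563] = 27.6839
Node 0 (S = 70): V_0 = e^(−0.005)·[0.4289·5.1146 + 0.5711·27.6839] = 17.9150

$17.92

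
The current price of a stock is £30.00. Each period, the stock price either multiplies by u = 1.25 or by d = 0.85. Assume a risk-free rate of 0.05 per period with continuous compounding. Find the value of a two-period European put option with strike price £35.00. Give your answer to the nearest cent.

£4.39

Risk-neutral probability p = (e^0.05 − 0.85)/(1.25 − 0.85) = 0.2013/0.4000 = 0.5032
Terminal stock prices: S_uu = 46.88, S_ud = 31.88, S_dd = 21.67
Terminal payoffs (K − S): max(-11.88, 0) = 0, max(3.125, 0) = 3.125, max(13.33, 0) = 13.33
Node u (S = 37.5): V_u = e^(−0.05)·[0.5032·0.0000 + 0.4968·3.1250] = 1.4768
Node d (S = 25.5): V_d = e^(−0.05)·[0.5032·3.1250 + 0.4968·13.3250] = 7.7930
Node 0 (S = 30): V_0 = e^(−0.05)·[0.5032·1.4768 + 0.4968·7.7930] = 4.3898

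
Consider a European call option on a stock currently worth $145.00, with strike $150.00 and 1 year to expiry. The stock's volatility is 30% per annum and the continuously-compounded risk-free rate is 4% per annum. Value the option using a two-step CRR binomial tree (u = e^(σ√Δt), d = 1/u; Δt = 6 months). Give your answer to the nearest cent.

CRR parameters: u = e^(σ√Δt) = e^(0.3·√0.5) = 1.2363, d = 1/u = 0.8089
Per-period rate: rΔt = 0.04·0.5 = 0.02, so R = e^0.02 = 1.0202
Risk-neutral probability p = (e^0.02 − 0.8089)/(1.2363 − 0.8089) = 0.2113/0.4275 = 0.4944
Terminal stock prices: S_uu = 221.6, S_ud = 145, S_dd = 94.87
Terminal payoffs (S − K): max(71.63, 0) = 71.63, max(-5, 0) = 0, max(-55.13, 0) = 0
Node u (S = 179.3): V_u = e^(−0.02)·[0.4944·71.6274 + 0.5056·0.0000] = 34.7131
Node d (S = 117.3): V_d = e^(−0.02)·[0.4944·0.0000 + 0.5056·0.0000] = 0.0000
Node 0 (S = 145): V_0 = e^(−0.02)·[0.4944·34.7131 + 0.5056·0.0000] = 16.8232

$16.82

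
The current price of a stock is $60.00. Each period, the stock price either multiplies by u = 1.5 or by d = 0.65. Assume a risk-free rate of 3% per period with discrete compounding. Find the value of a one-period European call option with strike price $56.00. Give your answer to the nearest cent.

Risk-neutral probability p = (1 + 0.03 − 0.65)/(1.5 − 0.65) = 0.3800/0.8500 = 0.4471
Terminal stock prices: S_u = 90, S_d = 39
Terminal payoffs (S − K): max(34, 0) = 34, max(-17, 0) = 0
Node 0 (S = 60): V_0 = 1/1.03·[0.4471·34.0000 + 0.5529·0.0000] = 14.7573

$14.76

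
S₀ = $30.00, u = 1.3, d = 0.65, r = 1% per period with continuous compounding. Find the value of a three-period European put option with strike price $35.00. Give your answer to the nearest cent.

$9.06

Risk-neutral probability p = (e^0.01 − 0.65)/(1.3 − 0.65) = 0.3601/0.6500 = 0.5539
Terminal stock prices: S_uuu = 65.91, S_uud = 32.96, S_udd = 16.48, S_ddd = 8.239
Terminal payoffs (K − S): max(-30.91, 0) = 0, max(2.045, 0) = 2.045, max(18.52, 0) = 18.52, max(26.76, 0) = 26.76
Node uu (S = 50.7): V_uu = e^(−0.01)·[0.5539·0.0000 + 0.4461·2.0450] = 0.9031
Node ud (S = 25.35): V_ud = e^(−0.01)·[0.5539·2.0450 + 0.4461·18.5225] = 9.3017
Node dd (S = 12.68): V_dd = e^(−0.01)·[0.5539·18.5225 + 0.4461·26.7613] = 21.9767
Node u (S = 39): V_u = e^(−0.01)·[0.5539·0.9031 + 0.4461·9.3017] = 4.6033
Node d (S = 19.5): V_d = e^(−0.01)·[0.5539·9.3017 + 0.4461·21.9767] = 14.8070
Node 0 (S = 30): V_0 = e^(−0.01)·[0.5539·4.6033 + 0.4461·14.8070] = 9.0638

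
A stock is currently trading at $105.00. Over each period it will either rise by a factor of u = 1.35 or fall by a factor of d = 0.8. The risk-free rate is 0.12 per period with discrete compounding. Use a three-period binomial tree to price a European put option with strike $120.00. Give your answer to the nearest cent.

Risk-neutral probability p = (1 + 0.12 − 0.8)/(1.35 − 0.8) = 0.3200/0.5500 = 0.5818
Terminal stock prices: S_uuu = 258.3, S_uud = 153.1, S_udd = 90.72, S_ddd = 53.76
Terminal payoffs (K − S): max(-138.3, 0) = 0, max(-33.09, 0) = 0, max(29.28, 0) = 29.28, max(66.24, 0) = 66.24
Node uu (S = 191.4): V_uu = 1/1.12·[0.5818·0.0000 + 0.4182·0.0000] = 0.0000
Node ud (S = 113.4): V_ud = 1/1.12·[0.5818·0.0000 + 0.4182·29.2800] = 10.9325
Node dd (S = 67.2): V_dd = 1/1.12·[0.5818·29.2800 + 0.4182·66.2400] = 39.9429
Node u (S = 141.8): V_u = 1/1.12·[0.5818·0.0000 + 0.4182·10.9325] = 4.0819
Node d (S = 84): V_d = 1/1.12·[0.5818·10.9325 + 0.4182·39.9429] = 20.5929
Node 0 (S = 105): V_0 = 1/1.12·[0.5818·4.0819 + 0.4182·20.5929] = 9.8094

$9.81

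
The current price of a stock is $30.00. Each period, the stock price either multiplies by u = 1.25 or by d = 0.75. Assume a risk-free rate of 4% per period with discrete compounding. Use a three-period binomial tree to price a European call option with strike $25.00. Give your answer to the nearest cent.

$9.65

Risk-neutral probability p = (1 + 0.04 − 0.75)/(1.25 − 0.75) = 0.2900/0.5000 = 0.5800
Terminal stock prices: S_uuu = 58.59, S_uud = 35.16, S_udd = 21.09, S_ddd = 12.66
Terminal payoffs (S − K): max(33.59, 0) = 33.59, max(10.16, 0) = 10.16, max(-3.906, 0) = 0, max(-12.34, 0) = 0
Node uu (S = 46.88): V_uu = 1/1.04·[0.5800·33.5938 + 0.4200·10.1562] = 22.8365
Node ud (S = 28.12): V_ud = 1/1.04·[0.5800·10.1562 + 0.4200·0.0000] = 5.6641
Node dd (S = 16.88): V_dd = 1/1.04·[0.5800·0.0000 + 0.4200·0.0000] = 0.0000
Node u (S = 37.5): V_u = 1/1.04·[0.5800·22.8365 + 0.4200·5.6641] = 15.0232
Node d (S = 22.5): V_d = 1/1.04·[0.5800·5.6641 + 0.4200·0.0000] = 3.1588
Node 0 (S = 30): V_0 = 1/1.04·[0.5800·15.0232 + 0.4200·3.1588] = 9.6540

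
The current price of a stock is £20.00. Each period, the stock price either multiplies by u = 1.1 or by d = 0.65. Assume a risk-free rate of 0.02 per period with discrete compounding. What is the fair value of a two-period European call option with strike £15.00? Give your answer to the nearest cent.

£5.98

Risk-neutral probability p = (1 + 0.02 − 0.65)/(1.1 − 0.65) = 0.3700/0.4500 = 0.8222
Terminal stock prices: S_uu = 24.2, S_ud = 14.3, S_dd = 8.45
Terminal payoffs (S − K): max(9.2, 0) = 9.2, max(-0.7, 0) = 0, max(-6.55, 0) = 0
Node u (S = 22): V_u = 1/1.02·[0.8222·9.2000 + 0.1778·0.0000] = 7.4161
Node d (S = 13): V_d = 1/1.02·[0.8222·0.0000 + 0.1778·0.0000] = 0.0000
Node 0 (S = 20): V_0 = 1/1.02·[0.8222·7.4161 + 0.1778·0.0000] = 5.9781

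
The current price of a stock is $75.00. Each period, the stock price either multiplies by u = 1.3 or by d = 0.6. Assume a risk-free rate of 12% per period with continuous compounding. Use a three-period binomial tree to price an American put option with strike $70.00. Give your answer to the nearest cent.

Risk-neutral probability p = (e^0.12 − 0.6)/(1.3 − 0.6) = 0.5275/0.7000 = 0.7536
Terminal stock prices: S_uuu = 164.8, S_uud = 76.05, S_udd = 35.1, S_ddd = 16.2
Terminal payoffs (K − S): max(-94.78, 0) = 0, max(-6.05, 0) = 0, max(34.9, 0) = 34.9, max(53.8, 0) = 53.8
Node uu (S = 126.8): continuation = e^(−0.12)·[0.7536·0.0000 + 0.2464·0.0000] = 0.0000; exercise value = 0.0000 ≤ continuation, so V_uu = 0.0000
Node ud (S = 58.5): continuation = e^(−0.12)·[0.7536·0.0000 + 0.2464·34.9000] = 7.6280; exercise value = 11.5000 > continuation, so V_ud = 11.5000 (exercise)
Node dd (S = 27): continuation = e^(−0.12)·[0.7536·34.9000 + 0.2464·53.8000] = 35.0844; exercise value = 43.0000 > continuation, so V_dd = 43.0000 (exercise)
Node u (S = 97.5): continuation = e^(−0.12)·[0.7536·0.0000 + 0.2464·11.5000] = 2.5135; exercise value = 0.0000 ≤ continuation, so V_u = 2.5135
Node d (S = 45): continuation = e^(−0.12)·[0.7536·11.5000 + 0.2464·43.0000] = 17.0844; exercise value = 25.0000 > continuation, so V_d = 25.0000 (exercise)
Node 0 (S = 75): continuation = e^(−0.12)·[0.7536·2.5135 + 0.2464·25.0000] = 7.1441; exercise value = 0.0000 ≤ continuation, so V_0 = 7.1441

$7.14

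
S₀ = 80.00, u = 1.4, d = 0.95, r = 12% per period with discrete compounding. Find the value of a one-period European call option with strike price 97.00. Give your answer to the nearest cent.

Risk-neutral probability p = (1 + 0.12 − 0.95)/(1.4 − 0.95) = 0.1700/0.4500 = 0.3778
Terminal stock prices: S_u = 112, S_d = 76
Terminal payoffs (S − K): max(15, 0) = 15, max(-21, 0) = 0
Node 0 (S = 80): V_0 = 1/1.12·[0.3778·15.0000 + 0.6222·0.0000] = 5.0595

5.06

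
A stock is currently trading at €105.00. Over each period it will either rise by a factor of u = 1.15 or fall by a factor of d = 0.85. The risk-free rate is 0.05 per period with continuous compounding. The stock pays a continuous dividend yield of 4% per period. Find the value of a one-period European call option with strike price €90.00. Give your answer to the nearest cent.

€15.61

Per-period risk-free factor R = e^0.05 = 1.0513; dividend-adjusted growth = e^(0.05−0.04) = 1.0101.
Risk-neutral probability p = (1.0101 − 0.85)/(1.15 − 0.85) = 0.1601/0.3000 = 0.5335
Terminal stock prices: S_u = 120.7, S_d = 89.25
Terminal payoffs (S − K): max(30.75, 0) = 30.75, max(-0.75, 0) = 0
Node 0 (S = 105): V_0 = e^(−0.05)·[0.5335·30.7500 + 0.4665·0.0000] = 15.6051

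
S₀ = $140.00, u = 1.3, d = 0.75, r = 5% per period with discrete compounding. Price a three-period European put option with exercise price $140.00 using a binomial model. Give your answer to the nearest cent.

$17.55

Risk-neutral probability p = (1 + 0.05 − 0.75)/(1.3 − 0.75) = 0.3000/0.5500 = 0.5455
Terminal stock prices: S_uuu = 307.6, S_uud = 177.5, S_udd = 102.4, S_ddd = 59.06
Terminal payoffs (K − S): max(-167.6, 0) = 0, max(-37.45, 0) = 0, max(37.62, 0) = 37.62, max(80.94, 0) = 80.94
Node uu (S = 236.6): V_uu = 1/1.05·[0.5455·0.0000 + 0.4545·0.0000] = 0.0000
Node ud (S = 136.5): V_ud = 1/1.05·[0.5455·0.0000 + 0.4545·37.6250] = 16.2879
Node dd (S = 78.75): V_dd = 1/1.05·[0.5455·37.6250 + 0.4545·80.9375] = 54.5833
Node u (S = 182): V_u = 1/1.05·[0.5455·0.0000 + 0.4545·16.2879] = 7.0510
Node d (S = 105): V_d = 1/1.05·[0.5455·16.2879 + 0.4545·54.5833] = 32.0904
Node 0 (S = 140): V_0 = 1/1.05·[0.5455·7.0510 + 0.4545·32.0904] = 17.5548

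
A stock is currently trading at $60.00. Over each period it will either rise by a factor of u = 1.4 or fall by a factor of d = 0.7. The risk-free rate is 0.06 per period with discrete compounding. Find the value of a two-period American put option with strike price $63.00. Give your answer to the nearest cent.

$10.56

Risk-neutral probability p = (1 + 0.06 − 0.7)/(1.4 − 0.7) = 0.3600/0.7000 = 0.5143
Terminal stock prices: S_uu = 117.6, S_ud = 58.8, S_dd = 29.4
Terminal payoffs (K − S): max(-54.6, 0) = 0, max(4.2, 0) = 4.2, max(33.6, 0) = 33.6
Node u (S = 84): continuation = 1/1.06·[0.5143·0.0000 + 0.4857·4.2000] = 1.9245; exercise value = 0.0000 ≤ continuation, so V_u = 1.9245
Node d (S = 42): continuation = 1/1.06·[0.5143·4.2000 + 0.4857·33.6000] = 17.4340; exercise value = 21.0000 > continuation, so V_d = 21.0000 (exercise)
Node 0 (S = 60): continuation = 1/1.06·[0.5143·1.9245 + 0.4857·21.0000] = 10.5564; exercise value = 3.0000 ≤ continuation, so V_0 = 10.5564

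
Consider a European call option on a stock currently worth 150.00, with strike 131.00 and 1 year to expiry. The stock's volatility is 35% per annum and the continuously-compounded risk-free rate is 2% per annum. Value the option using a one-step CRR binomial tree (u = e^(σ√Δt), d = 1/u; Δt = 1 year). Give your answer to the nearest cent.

CRR parameters: u = e^(σ√Δt) = e^(0.35·√1) = 1.4191, d = 1/u = 0.7047
Per-period rate: rΔt = 0.02·1 = 0.02, so R = e^0.02 = 1.0202
Risk-neutral probability p = (e^0.02 − 0.7047)/(1.4191 − 0.7047) = 0.3155/0.7144 = 0.4417
Terminal stock prices: S_u = 212.9, S_d = 105.7
Terminal payoffs (S − K): max(81.86, 0) = 81.86, max(-25.3, 0) = 0
Node 0 (S = 150): V_0 = e^(−0.02)·[0.4417·81.8601 + 0.5583·0.0000] = 35.4385

35.44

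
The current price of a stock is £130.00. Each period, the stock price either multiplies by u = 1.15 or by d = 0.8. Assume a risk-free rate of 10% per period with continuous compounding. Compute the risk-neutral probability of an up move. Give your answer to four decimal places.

Risk-neutral probability p = (e^0.1 − 0.8)/(1.15 − 0.8) = 0.3052/0.3500 = 0.8719

p = 0.8719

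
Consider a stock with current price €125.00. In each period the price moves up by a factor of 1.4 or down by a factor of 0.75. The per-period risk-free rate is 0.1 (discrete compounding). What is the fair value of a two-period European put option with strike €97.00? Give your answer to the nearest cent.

Risk-neutral probability p = (1 + 0.1 − 0.75)/(1.4 − 0.75) = 0.3500/0.6500 = 0.5385
Terminal stock prices: S_uu = 245, S_ud = 131.2, S_dd = 70.31
Terminal payoffs (K − S): max(-148, 0) = 0, max(-34.25, 0) = 0, max(26.69, 0) = 26.69
Node u (S = 175): V_u = 1/1.1·[0.5385·0.0000 + 0.4615·0.0000] = 0.0000
Node d (S = 93.75): V_d = 1/1.1·[0.5385·0.0000 + 0.4615·26.6875] = 11.1976
Node 0 (S = 125): V_0 = 1/1.1·[0.5385·0.0000 + 0.4615·11.1976] = 4.6983

€4.70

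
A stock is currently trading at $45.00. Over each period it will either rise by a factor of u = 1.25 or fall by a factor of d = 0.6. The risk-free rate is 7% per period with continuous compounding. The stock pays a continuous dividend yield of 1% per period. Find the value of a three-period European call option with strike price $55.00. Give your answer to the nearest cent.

$9.56

Per-period risk-free factor R = e^0.07 = 1.0725; dividend-adjusted growth = e^(0.07−0.01) = 1.0618.
Risk-neutral probability p = (1.0618 − 0.6)/(1.25 − 0.6) = 0.4618/0.6500 = 0.7105
Terminal stock prices: S_uuu = 87.89, S_uud = 42.19, S_udd = 20.25, S_ddd = 9.72
Terminal payoffs (S − K): max(32.89, 0) = 32.89, max(-12.81, 0) = 0, max(-34.75, 0) = 0, max(-45.28, 0) = 0
Node uu (S = 70.31): V_uu = e^(−0.07)·[0.7105·32.8906 + 0.2895·0.0000] = 21.7895
Node ud (S = 33.75): V_ud = e^(−0.07)·[0.7105·0.0000 + 0.2895·0.0000] = 0.0000
Node dd (S = 16.2): V_dd = e^(−0.07)·[0.7105·0.0000 + 0.2895·0.0000] = 0.0000
Node u (S = 56.25): V_u = e^(−0.07)·[0.7105·21.7895 + 0.2895·0.0000] = 14.4351
Node d (S = 27): V_d = e^(−0.07)·[0.7105·0.0000 + 0.2895·0.0000] = 0.0000
Node 0 (S = 45): V_0 = e^(−0.07)·[0.7105·14.4351 + 0.2895·0.0000] = 9.5630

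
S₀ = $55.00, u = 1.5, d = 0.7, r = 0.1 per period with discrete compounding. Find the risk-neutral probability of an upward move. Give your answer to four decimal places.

p = 0.5000

Risk-neutral probability p = (1 + 0.1 − 0.7)/(1.5 − 0.7) = 0.4000/0.8000 = 0.5000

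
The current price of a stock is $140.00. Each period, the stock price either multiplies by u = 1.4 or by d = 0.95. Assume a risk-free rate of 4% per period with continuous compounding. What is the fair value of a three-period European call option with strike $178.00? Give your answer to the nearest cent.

Risk-neutral probability p = (e^0.04 − 0.95)/(1.4 − 0.95) = 0.0908/0.4500 = 0.2018
Terminal stock prices: S_uuu = 384.2, S_uud = 260.7, S_udd = 176.9, S_ddd = 120
Terminal payoffs (S − K): max(206.2, 0) = 206.2, max(82.68, 0) = 82.68, max(-1.11, 0) = 0, max(-57.97, 0) = 0
Node uu (S = 274.4): V_uu = e^(−0.04)·[0.2018·206.1600 + 0.7982·82.6800] = 103.3795
Node ud (S = 186.2): V_ud = e^(−0.04)·[0.2018·82.6800 + 0.7982·0.0000] = 16.0307
Node dd (S = 126.3): V_dd = e^(−0.04)·[0.2018·0.0000 + 0.7982·0.0000] = 0.0000
Node u (S = 196): V_u = e^(−0.04)·[0.2018·103.3795 + 0.7982·16.0307] = 32.3381
Node d (S = 133): V_d = e^(−0.04)·[0.2018·16.0307 + 0.7982·0.0000] = 3.1082
Node 0 (S = 140): V_0 = e^(−0.04)·[0.2018·32.3381 + 0.7982·3.1082] = 8.6537

$8.65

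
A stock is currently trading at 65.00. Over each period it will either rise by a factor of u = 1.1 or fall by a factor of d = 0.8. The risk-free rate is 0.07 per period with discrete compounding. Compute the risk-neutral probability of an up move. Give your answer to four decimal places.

p = 0.9000

Risk-neutral probability p = (1 + 0.07 − 0.8)/(1.1 − 0.8) = 0.2700/0.3000 = 0.9000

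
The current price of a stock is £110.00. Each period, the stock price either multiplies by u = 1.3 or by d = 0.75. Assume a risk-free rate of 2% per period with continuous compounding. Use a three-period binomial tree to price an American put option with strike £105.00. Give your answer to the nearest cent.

Risk-neutral probability p = (e^0.02 − 0.75)/(1.3 − 0.75) = 0.2702/0.5500 = 0.4913
Terminal stock prices: S_uuu = 241.7, S_uud = 139.4, S_udd = 80.44, S_ddd = 46.41
Terminal payoffs (K − S): max(-136.7, 0) = 0, max(-34.43, 0) = 0, max(24.56, 0) = 24.56, max(58.59, 0) = 58.59
Node uu (S = 185.9): continuation = e^(−0.02)·[0.4913·0.0000 + 0.5087·0.0000] = 0.0000; exercise value = 0.0000 ≤ continuation, so V_uu = 0.0000
Node ud (S = 107.2): continuation = e^(−0.02)·[0.4913·0.0000 + 0.5087·24.5625] = 12.2481; exercise value = 0.0000 ≤ continuation, so V_ud = 12.2481
Node dd (S = 61.88): continuation = e^(−0.02)·[0.4913·24.5625 + 0.5087·58.5938] = 41.0459; exercise value = 43.1250 > continuation, so V_dd = 43.1250 (exercise)
Node u (S = 143): continuation = e^(−0.02)·[0.4913·0.0000 + 0.5087·12.2481] = 6.1075; exercise value = 0.0000 ≤ continuation, so V_u = 6.1075
Node d (S = 82.5): continuation = e^(−0.02)·[0.4913·12.2481 + 0.5087·43.1250] = 27.4024; exercise value = 22.5000 ≤ continuation, so V_d = 27.4024
Node 0 (S = 110): continuation = e^(−0.02)·[0.4913·6.1075 + 0.5087·27.4024] = 16.6053; exercise value = 0.0000 ≤ continuation, so V_0 = 16.6053

£16.61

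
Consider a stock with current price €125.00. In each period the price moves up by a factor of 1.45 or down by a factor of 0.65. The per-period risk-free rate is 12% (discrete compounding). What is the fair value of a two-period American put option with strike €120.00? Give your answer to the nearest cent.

Risk-neutral probability p = (1 + 0.12 − 0.65)/(1.45 − 0.65) = 0.4700/0.8000 = 0.5875
Terminal stock prices: S_uu = 262.8, S_ud = 117.8, S_dd = 52.81
Terminal payoffs (K − S): max(-142.8, 0) = 0, max(2.188, 0) = 2.188, max(67.19, 0) = 67.19
Node u (S = 181.2): continuation = 1/1.12·[0.5875·0.0000 + 0.4125·2.1875] = 0.8057; exercise value = 0.0000 ≤ continuation, so V_u = 0.8057
Node d (S = 81.25): continuation = 1/1.12·[0.5875·2.1875 + 0.4125·67.1875] = 25.8929; exercise value = 38.7500 > continuation, so V_d = 38.7500 (exercise)
Node 0 (S = 125): continuation = 1/1.12·[0.5875·0.8057 + 0.4125·38.7500] = 14.6944; exercise value = 0.0000 ≤ continuation, so V_0 = 14.6944

€14.69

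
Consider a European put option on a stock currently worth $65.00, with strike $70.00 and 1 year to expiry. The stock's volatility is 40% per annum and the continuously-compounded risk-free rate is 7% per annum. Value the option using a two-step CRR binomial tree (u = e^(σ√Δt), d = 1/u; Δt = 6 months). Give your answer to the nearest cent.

$10.29

CRR parameters: u = e^(σ√Δt) = e^(0.4·√0.5) = 1.3269, d = 1/u = 0.7536
Per-period rate: rΔt = 0.07·0.5 = 0.035, so R = e^0.035 = 1.0356
Risk-neutral probability p = (e^0.035 − 0.7536)/(1.3269 − 0.7536) = 0.2820/0.5733 = 0.4919
Terminal stock prices: S_uu = 114.4, S_ud = 65, S_dd = 36.92
Terminal payoffs (K − S): max(-44.44, 0) = 0, max(5, 0) = 5, max(33.08, 0) = 33.08
Node u (S = 86.25): V_u = e^(−0.035)·[0.4919·0.0000 + 0.5081·5.0000] = 2.4532
Node d (S = 48.99): V_d = e^(−0.035)·[0.4919·5.0000 + 0.5081·33.0819] = 18.6059
Node 0 (S = 65): V_0 = e^(−0.035)·[0.4919·2.4532 + 0.5081·18.6059] = 10.2938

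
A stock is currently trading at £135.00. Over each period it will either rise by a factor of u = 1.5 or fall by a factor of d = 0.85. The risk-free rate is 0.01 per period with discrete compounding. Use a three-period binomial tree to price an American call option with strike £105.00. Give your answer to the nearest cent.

£42.27

Risk-neutral probability p = (1 + 0.01 − 0.85)/(1.5 − 0.85) = 0.1600/0.6500 = 0.2462
Terminal stock prices: S_uuu = 455.6, S_uud = 258.2, S_udd = 146.3, S_ddd = 82.91
Terminal payoffs (S − K): max(350.6, 0) = 350.6, max(153.2, 0) = 153.2, max(41.31, 0) = 41.31, max(-22.09, 0) = 0
Node uu (S = 303.8): continuation = 1/1.01·[0.2462·350.6250 + 0.7538·153.1875] = 199.7896; exercise value = 198.7500 ≤ continuation, so V_uu = 199.7896
Node ud (S = 172.1): continuation = 1/1.01·[0.2462·153.1875 + 0.7538·41.3062] = 68.1646; exercise value = 67.1250 ≤ continuation, so V_ud = 68.1646
Node dd (S = 97.54): continuation = 1/1.01·[0.2462·41.3062 + 0.7538·0.0000] = 10.0670; exercise value = 0.0000 ≤ continuation, so V_dd = 10.0670
Node u (S = 202.5): continuation = 1/1.01·[0.2462·199.7896 + 0.7538·68.1646] = 99.5689; exercise value = 97.5000 ≤ continuation, so V_u = 99.5689
Node d (S = 114.8): continuation = 1/1.01·[0.2462·68.1646 + 0.7538·10.0670] = 24.1267; exercise value = 9.7500 ≤ continuation, so V_d = 24.1267
Node 0 (S = 135): continuation = 1/1.01·[0.2462·99.5689 + 0.7538·24.1267] = 42.2743; exercise value = 30.0000 ≤ continuation, so V_0 = 42.2743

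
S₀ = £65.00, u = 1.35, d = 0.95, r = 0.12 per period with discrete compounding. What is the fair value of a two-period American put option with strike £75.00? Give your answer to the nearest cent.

Risk-neutral probability p = (1 + 0.12 − 0.95)/(1.35 − 0.95) = 0.1700/0.4000 = 0.4250
Terminal stock prices: S_uu = 118.5, S_ud = 83.36, S_dd = 58.66
Terminal payoffs (K − S): max(-43.46, 0) = 0, max(-8.362, 0) = 0, max(16.34, 0) = 16.34
Node u (S = 87.75): continuation = 1/1.12·[0.4250·0.0000 + 0.5750·0.0000] = 0.0000; exercise value = 0.0000 ≤ continuation, so V_u = 0.0000
Node d (S = 61.75): continuation = 1/1.12·[0.4250·0.0000 + 0.5750·16.3375] = 8.3876; exercise value = 13.2500 > continuation, so V_d = 13.2500 (exercise)
Node 0 (S = 65): continuation = 1/1.12·[0.4250·0.0000 + 0.5750·13.2500] = 6.8025; exercise value = 10.0000 > continuation, so V_0 = 10.0000 (exercise)

£10.00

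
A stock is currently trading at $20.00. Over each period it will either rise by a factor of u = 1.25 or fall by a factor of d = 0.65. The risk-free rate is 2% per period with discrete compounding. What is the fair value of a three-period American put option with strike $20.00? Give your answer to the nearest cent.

$3.48

Risk-neutral probability p = (1 + 0.02 − 0.65)/(1.25 − 0.65) = 0.3700/0.6000 = 0.6167
Terminal stock prices: S_uuu = 39.06, S_uud = 20.31, S_udd = 10.56, S_ddd = 5.492
Terminal payoffs (K − S): max(-19.06, 0) = 0, max(-0.3125, 0) = 0, max(9.437, 0) = 9.437, max(14.51, 0) = 14.51
Node uu (S = 31.25): continuation = 1/1.02·[0.6167·0.0000 + 0.3833·0.0000] = 0.0000; exercise value = 0.0000 ≤ continuation, so V_uu = 0.0000
Node ud (S = 16.25): continuation = 1/1.02·[0.6167·0.0000 + 0.3833·9.4375] = 3.5468; exercise value = 3.7500 > continuation, so V_ud = 3.7500 (exercise)
Node dd (S = 8.45): continuation = 1/1.02·[0.6167·9.4375 + 0.3833·14.5075] = 11.1578; exercise value = 11.5500 > continuation, so V_dd = 11.5500 (exercise)
Node u (S = 25): continuation = 1/1.02·[0.6167·0.0000 + 0.3833·3.7500] = 1.4093; exercise value = 0.0000 ≤ continuation, so V_u = 1.4093
Node d (S = 13): continuation = 1/1.02·[0.6167·3.7500 + 0.3833·11.5500] = 6.6078; exercise value = 7.0000 > continuation, so V_d = 7.0000 (exercise)
Node 0 (S = 20): continuation = 1/1.02·[0.6167·1.4093 + 0.3833·7.0000] = 3.4828; exercise value = 0.0000 ≤ continuation, so V_0 = 3.4828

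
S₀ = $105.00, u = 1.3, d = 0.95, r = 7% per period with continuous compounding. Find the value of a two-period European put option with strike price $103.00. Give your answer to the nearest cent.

$3.03

Risk-neutral probability p = (e^0.07 − 0.95)/(1.3 − 0.95) = 0.1225/0.3500 = 0.3500
Terminal stock prices: S_uu = 177.5, S_ud = 129.7, S_dd = 94.76
Terminal payoffs (K − S): max(-74.45, 0) = 0, max(-26.67, 0) = 0, max(8.237, 0) = 8.237
Node u (S = 136.5): V_u = e^(−0.07)·[0.3500·0.0000 + 0.6500·0.0000] = 0.0000
Node d (S = 99.75): V_d = e^(−0.07)·[0.3500·0.0000 + 0.6500·8.2375] = 4.9922
Node 0 (S = 105): V_0 = e^(−0.07)·[0.3500·0.0000 + 0.6500·4.9922] = 3.0254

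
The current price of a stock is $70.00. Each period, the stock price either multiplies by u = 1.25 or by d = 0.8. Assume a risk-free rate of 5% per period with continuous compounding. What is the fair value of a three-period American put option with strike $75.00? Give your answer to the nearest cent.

Risk-neutral probability p = (e^0.05 − 0.8)/(1.25 − 0.8) = 0.2513/0.4500 = 0.5584
Terminal stock prices: S_uuu = 136.7, S_uud = 87.5, S_udd = 56, S_ddd = 35.84
Terminal payoffs (K − S): max(-61.72, 0) = 0, max(-12.5, 0) = 0, max(19, 0) = 19, max(39.16, 0) = 39.16
Node uu (S = 109.4): continuation = e^(−0.05)·[0.5584·0.0000 + 0.4416·0.0000] = 0.0000; exercise value = 0.0000 ≤ continuation, so V_uu = 0.0000
Node ud (S = 70): continuation = e^(−0.05)·[0.5584·0.0000 + 0.4416·19.0000] = 7.9816; exercise value = 5.0000 ≤ continuation, so V_ud = 7.9816
Node dd (S = 44.8): continuation = e^(−0.05)·[0.5584·19.0000 + 0.4416·39.1600] = 26.5422; exercise value = 30.2000 > continuation, so V_dd = 30.2000 (exercise)
Node u (S = 87.5): continuation = e^(−0.05)·[0.5584·0.0000 + 0.4416·7.9816] = 3.3529; exercise value = 0.0000 ≤ continuation, so V_u = 3.3529
Node d (S = 56): continuation = e^(−0.05)·[0.5584·7.9816 + 0.4416·30.2000] = 16.9259; exercise value = 19.0000 > continuation, so V_d = 19.0000 (exercise)
Node 0 (S = 70): continuation = e^(−0.05)·[0.5584·3.3529 + 0.4416·19.0000] = 9.7624; exercise value = 5.0000 ≤ continuation, so V_0 = 9.7624

$9.76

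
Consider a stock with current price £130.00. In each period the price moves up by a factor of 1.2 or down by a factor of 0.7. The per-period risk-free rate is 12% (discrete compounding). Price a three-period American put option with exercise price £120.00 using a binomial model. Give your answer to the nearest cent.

£5.30

Risk-neutral probability p = (1 + 0.12 − 0.7)/(1.2 − 0.7) = 0.4200/0.5000 = 0.8400
Terminal stock prices: S_uuu = 224.6, S_uud = 131, S_udd = 76.44, S_ddd = 44.59
Terminal payoffs (K − S): max(-104.6, 0) = 0, max(-11.04, 0) = 0, max(43.56, 0) = 43.56, max(75.41, 0) = 75.41
Node uu (S = 187.2): continuation = 1/1.12·[0.8400·0.0000 + 0.1600·0.0000] = 0.0000; exercise value = 0.0000 ≤ continuation, so V_uu = 0.0000
Node ud (S = 109.2): continuation = 1/1.12·[0.8400·0.0000 + 0.1600·43.5600] = 6.2229; exercise value = 10.8000 > continuation, so V_ud = 10.8000 (exercise)
Node dd (S = 63.7): continuation = 1/1.12·[0.8400·43.5600 + 0.1600·75.4100] = 43.4429; exercise value = 56.3000 > continuation, so V_dd = 56.3000 (exercise)
Node u (S = 156): continuation = 1/1.12·[0.8400·0.0000 + 0.1600·10.8000] = 1.5429; exercise value = 0.0000 ≤ continuation, so V_u = 1.5429
Node d (S = 91): continuation = 1/1.12·[0.8400·10.8000 + 0.1600·56.3000] = 16.1429; exercise value = 29.0000 > continuation, so V_d = 29.0000 (exercise)
Node 0 (S = 130): continuation = 1/1.12·[0.8400·1.5429 + 0.1600·29.0000] = 5.3000; exercise value = 0.0000 ≤ continuation, so V_0 = 5.3000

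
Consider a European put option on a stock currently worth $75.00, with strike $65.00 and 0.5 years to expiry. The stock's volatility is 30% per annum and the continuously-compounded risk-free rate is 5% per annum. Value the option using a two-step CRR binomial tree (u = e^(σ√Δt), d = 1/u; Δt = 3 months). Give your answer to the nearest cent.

CRR parameters: u = e^(σ√Δt) = e^(0.3·√0.25) = 1.1618, d = 1/u = 0.8607
Per-period rate: rΔt = 0.05·0.25 = 0.0125, so R = e^0.0125 = 1.0126
Risk-neutral probability p = (e^0.0125 − 0.8607)/(1.1618 − 0.8607) = 0.1519/0.3011 = 0.5043
Terminal stock prices: S_uu = 101.2, S_ud = 75, S_dd = 55.56
Terminal payoffs (K − S): max(-36.24, 0) = 0, max(-10, 0) = 0, max(9.439, 0) = 9.439
Node u (S = 87.14): V_u = e^(−0.0125)·[0.5043·0.0000 + 0.4957·0.0000] = 0.0000
Node d (S = 64.55): V_d = e^(−0.0125)·[0.5043·0.0000 + 0.4957·9.4386] = 4.6202
Node 0 (S = 75): V_0 = e^(−0.0125)·[0.5043·0.0000 + 0.4957·4.6202] = 2.2616

$2.26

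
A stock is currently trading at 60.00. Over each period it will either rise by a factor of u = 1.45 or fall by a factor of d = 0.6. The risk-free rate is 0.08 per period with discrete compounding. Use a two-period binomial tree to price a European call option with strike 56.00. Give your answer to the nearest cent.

19.18

Risk-neutral probability p = (1 + 0.08 − 0.6)/(1.45 − 0.6) = 0.4800/0.8500 = 0.5647
Terminal stock prices: S_uu = 126.2, S_ud = 52.2, S_dd = 21.6
Terminal payoffs (S − K): max(70.15, 0) = 70.15, max(-3.8, 0) = 0, max(-34.4, 0) = 0
Node u (S = 87): V_u = 1/1.08·[0.5647·70.1500 + 0.4353·0.0000] = 36.6797
Node d (S = 36): V_d = 1/1.08·[0.5647·0.0000 + 0.4353·0.0000] = 0.0000
Node 0 (S = 60): V_0 = 1/1.08·[0.5647·36.6797 + 0.4353·0.0000] = 19.1789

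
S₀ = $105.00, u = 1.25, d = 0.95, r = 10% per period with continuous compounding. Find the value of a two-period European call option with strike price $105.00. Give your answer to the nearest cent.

Risk-neutral probability p = (e^0.1 − 0.95)/(1.25 − 0.95) = 0.1552/0.3000 = 0.5172
Terminal stock prices: S_uu = 164.1, S_ud = 124.7, S_dd = 94.76
Terminal payoffs (S − K): max(59.06, 0) = 59.06, max(19.69, 0) = 19.69, max(-10.24, 0) = 0
Node u (S = 131.2): V_u = e^(−0.1)·[0.5172·59.0625 + 0.4828·19.6875] = 36.2421
Node d (S = 99.75): V_d = e^(−0.1)·[0.5172·19.6875 + 0.4828·0.0000] = 9.2140
Node 0 (S = 105): V_0 = e^(−0.1)·[0.5172·36.2421 + 0.4828·9.2140] = 20.9867

$20.99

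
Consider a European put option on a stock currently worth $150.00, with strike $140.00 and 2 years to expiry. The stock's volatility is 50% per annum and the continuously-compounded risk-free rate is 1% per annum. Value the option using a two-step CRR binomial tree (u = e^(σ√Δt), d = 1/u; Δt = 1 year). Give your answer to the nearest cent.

$31.22

CRR parameters: u = e^(σ√Δt) = e^(0.5·√1) = 1.6487, d = 1/u = 0.6065
Per-period rate: rΔt = 0.01·1 = 0.01, so R = e^0.01 = 1.0101
Risk-neutral probability p = (e^0.01 − 0.6065)/(1.6487 − 0.6065) = 0.4035/1.0422 = 0.3872
Terminal stock prices: S_uu = 407.7, S_ud = 150, S_dd = 55.18
Terminal payoffs (K − S): max(-267.7, 0) = 0, max(-10, 0) = 0, max(84.82, 0) = 84.82
Node u (S = 247.3): V_u = e^(−0.01)·[0.3872·0.0000 + 0.6128·0.0000] = 0.0000
Node d (S = 90.98): V_d = e^(−0.01)·[0.3872·0.0000 + 0.6128·84.8181] = 51.4607
Node 0 (S = 150): V_0 = e^(−0.01)·[0.3872·0.0000 + 0.6128·51.4607] = 31.2221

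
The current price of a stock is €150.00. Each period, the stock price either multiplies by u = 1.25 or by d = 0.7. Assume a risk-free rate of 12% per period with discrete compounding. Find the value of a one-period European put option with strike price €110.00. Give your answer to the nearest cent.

€1.06

Risk-neutral probability p = (1 + 0.12 − 0.7)/(1.25 − 0.7) = 0.4200/0.5500 = 0.7636
Terminal stock prices: S_u = 187.5, S_d = 105
Terminal payoffs (K − S): max(-77.5, 0) = 0, max(5, 0) = 5
Node 0 (S = 150): V_0 = 1/1.12·[0.7636·0.0000 + 0.2364·5.0000] = 1.0552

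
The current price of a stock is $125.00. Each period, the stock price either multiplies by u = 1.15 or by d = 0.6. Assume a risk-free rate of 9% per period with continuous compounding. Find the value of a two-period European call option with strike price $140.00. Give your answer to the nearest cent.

$17.07

Risk-neutral probability p = (e^0.09 − 0.6)/(1.15 − 0.6) = 0.4942/0.5500 = 0.8985
Terminal stock prices: S_uu = 165.3, S_ud = 86.25, S_dd = 45
Terminal payoffs (S − K): max(25.31, 0) = 25.31, max(-53.75, 0) = 0, max(-95, 0) = 0
Node u (S = 143.8): V_u = e^(−0.09)·[0.8985·25.3125 + 0.1015·0.0000] = 20.7858
Node d (S = 75): V_d = e^(−0.09)·[0.8985·0.0000 + 0.1015·0.0000] = 0.0000
Node 0 (S = 125): V_0 = e^(−0.09)·[0.8985·20.7858 + 0.1015·0.0000] = 17.0686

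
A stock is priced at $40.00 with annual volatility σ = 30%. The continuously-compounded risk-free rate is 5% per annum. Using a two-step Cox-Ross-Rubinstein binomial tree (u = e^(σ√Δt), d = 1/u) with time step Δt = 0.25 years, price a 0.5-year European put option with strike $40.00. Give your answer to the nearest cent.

CRR parameters: u = e^(σ√Δt) = e^(0.3·√0.25) = 1.1618, d = 1/u = 0.8607
Per-period rate: rΔt = 0.05·0.25 = 0.0125, so R = e^0.0125 = 1.0126
Risk-neutral probability p = (e^0.0125 − 0.8607)/(1.1618 − 0.8607) = 0.1519/0.3011 = 0.5043
Terminal stock prices: S_uu = 53.99, S_ud = 40, S_dd = 29.63
Terminal payoffs (K − S): max(-13.99, 0) = 0, max(0, 0) = 0, max(10.37, 0) = 10.37
Node u (S = 46.47): V_u = e^(−0.0125)·[0.5043·0.0000 + 0.4957·0.0000] = 0.0000
Node d (S = 34.43): V_d = e^(−0.0125)·[0.5043·0.0000 + 0.4957·10.3673] = 5.0748
Node 0 (S = 40): V_0 = e^(−0.0125)·[0.5043·0.0000 + 0.4957·5.0748] = 2.4841

$2.48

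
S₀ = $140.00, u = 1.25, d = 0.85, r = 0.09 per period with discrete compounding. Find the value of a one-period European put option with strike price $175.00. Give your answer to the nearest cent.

Risk-neutral probability p = (1 + 0.09 − 0.85)/(1.25 − 0.85) = 0.2400/0.4000 = 0.6000
Terminal stock prices: S_u = 175, S_d = 119
Terminal payoffs (K − S): max(0, 0) = 0, max(56, 0) = 56
Node 0 (S = 140): V_0 = 1/1.09·[0.6000·0.0000 + 0.4000·56.0000] = 20.5505

$20.55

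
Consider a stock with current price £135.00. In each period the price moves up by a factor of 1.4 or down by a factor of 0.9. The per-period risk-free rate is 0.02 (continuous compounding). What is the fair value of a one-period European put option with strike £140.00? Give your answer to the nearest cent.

Risk-neutral probability p = (e^0.02 − 0.9)/(1.4 − 0.9) = 0.1202/0.5000 = 0.2404
Terminal stock prices: S_u = 189, S_d = 121.5
Terminal payoffs (K − S): max(-49, 0) = 0, max(18.5, 0) = 18.5
Node 0 (S = 135): V_0 = e^(−0.02)·[0.2404·0.0000 + 0.7596·18.5000] = 13.7743

£13.77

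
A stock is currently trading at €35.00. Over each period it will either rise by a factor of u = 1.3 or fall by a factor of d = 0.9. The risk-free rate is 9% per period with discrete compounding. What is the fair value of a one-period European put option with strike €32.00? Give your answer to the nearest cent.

€0.24

Risk-neutral probability p = (1 + 0.09 − 0.9)/(1.3 − 0.9) = 0.1900/0.4000 = 0.4750
Terminal stock prices: S_u = 45.5, S_d = 31.5
Terminal payoffs (K − S): max(-13.5, 0) = 0, max(0.5, 0) = 0.5
Node 0 (S = 35): V_0 = 1/1.09·[0.4750·0.0000 + 0.5250·0.5000] = 0.2408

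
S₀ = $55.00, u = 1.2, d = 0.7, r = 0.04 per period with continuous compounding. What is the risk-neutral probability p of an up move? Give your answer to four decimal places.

Risk-neutral probability p = (e^0.04 − 0.7)/(1.2 − 0.7) = 0.3408/0.5000 = 0.6816

p = 0.6816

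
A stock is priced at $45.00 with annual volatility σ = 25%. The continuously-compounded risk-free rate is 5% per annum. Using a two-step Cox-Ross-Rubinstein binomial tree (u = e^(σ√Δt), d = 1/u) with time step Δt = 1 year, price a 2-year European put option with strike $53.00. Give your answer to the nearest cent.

$8.53

CRR parameters: u = e^(σ√Δt) = e^(0.25·√1) = 1.2840, d = 1/u = 0.7788
Per-period rate: rΔt = 0.05·1 = 0.05, so R = e^0.05 = 1.0513
Risk-neutral probability p = (e^0.05 − 0.7788)/(1.2840 − 0.7788) = 0.2725/0.5052 = 0.5393
Terminal stock prices: S_uu = 74.19, S_ud = 45, S_dd = 27.29
Terminal payoffs (K − S): max(-21.19, 0) = 0, max(8, 0) = 8, max(25.71, 0) = 25.71
Node u (S = 57.78): V_u = e^(−0.05)·[0.5393·0.0000 + 0.4607·8.0000] = 3.5058
Node d (S = 35.05): V_d = e^(−0.05)·[0.5393·8.0000 + 0.4607·25.7061] = 15.3691
Node 0 (S = 45): V_0 = e^(−0.05)·[0.5393·3.5058 + 0.4607·15.3691] = 8.5336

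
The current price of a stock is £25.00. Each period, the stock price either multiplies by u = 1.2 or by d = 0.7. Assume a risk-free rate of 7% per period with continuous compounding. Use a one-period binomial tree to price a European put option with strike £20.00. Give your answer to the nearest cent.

Risk-neutral probability p = (e^0.07 − 0.7)/(1.2 − 0.7) = 0.3725/0.5000 = 0.7450
Terminal stock prices: S_u = 30, S_d = 17.5
Terminal payoffs (K − S): max(-10, 0) = 0, max(2.5, 0) = 2.5
Node 0 (S = 25): V_0 = e^(−0.07)·[0.7450·0.0000 + 0.2550·2.5000] = 0.5944

£0.59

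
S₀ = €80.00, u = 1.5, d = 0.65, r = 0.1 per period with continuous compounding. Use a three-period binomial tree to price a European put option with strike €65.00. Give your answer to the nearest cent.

Risk-neutral probability p = (e^0.1 − 0.65)/(1.5 − 0.65) = 0.4552/0.8500 = 0.5355
Terminal stock prices: S_uuu = 270, S_uud = 117, S_udd = 50.7, S_ddd = 21.97
Terminal payoffs (K − S): max(-205, 0) = 0, max(-52, 0) = 0, max(14.3, 0) = 14.3, max(43.03, 0) = 43.03
Node uu (S = 180): V_uu = e^(−0.1)·[0.5355·0.0000 + 0.4645·0.0000] = 0.0000
Node ud (S = 78): V_ud = e^(−0.1)·[0.5355·0.0000 + 0.4645·14.3000] = 6.0103
Node dd (S = 33.8): V_dd = e^(−0.1)·[0.5355·14.3000 + 0.4645·43.0300] = 25.0144
Node u (S = 120): V_u = e^(−0.1)·[0.5355·0.0000 + 0.4645·6.0103] = 2.5261
Node d (S = 52): V_d = e^(−0.1)·[0.5355·6.0103 + 0.4645·25.0144] = 13.4258
Node 0 (S = 80): V_0 = e^(−0.1)·[0.5355·2.5261 + 0.4645·13.4258] = 6.8669

€6.87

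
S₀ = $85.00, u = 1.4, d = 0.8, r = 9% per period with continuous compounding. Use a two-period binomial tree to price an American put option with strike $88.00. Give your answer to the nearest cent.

Risk-neutral probability p = (e^0.09 − 0.8)/(1.4 − 0.8) = 0.2942/0.6000 = 0.4903
Terminal stock prices: S_uu = 166.6, S_ud = 95.2, S_dd = 54.4
Terminal payoffs (K − S): max(-78.6, 0) = 0, max(-7.2, 0) = 0, max(33.6, 0) = 33.6
Node u (S = 119): continuation = e^(−0.09)·[0.4903·0.0000 + 0.5097·0.0000] = 0.0000; exercise value = 0.0000 ≤ continuation, so V_u = 0.0000
Node d (S = 68): continuation = e^(−0.09)·[0.4903·0.0000 + 0.5097·33.6000] = 15.6522; exercise value = 20.0000 > continuation, so V_d = 20.0000 (exercise)
Node 0 (S = 85): continuation = e^(−0.09)·[0.4903·0.0000 + 0.5097·20.0000] = 9.3168; exercise value = 3.0000 ≤ continuation, so V_0 = 9.3168

$9.32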